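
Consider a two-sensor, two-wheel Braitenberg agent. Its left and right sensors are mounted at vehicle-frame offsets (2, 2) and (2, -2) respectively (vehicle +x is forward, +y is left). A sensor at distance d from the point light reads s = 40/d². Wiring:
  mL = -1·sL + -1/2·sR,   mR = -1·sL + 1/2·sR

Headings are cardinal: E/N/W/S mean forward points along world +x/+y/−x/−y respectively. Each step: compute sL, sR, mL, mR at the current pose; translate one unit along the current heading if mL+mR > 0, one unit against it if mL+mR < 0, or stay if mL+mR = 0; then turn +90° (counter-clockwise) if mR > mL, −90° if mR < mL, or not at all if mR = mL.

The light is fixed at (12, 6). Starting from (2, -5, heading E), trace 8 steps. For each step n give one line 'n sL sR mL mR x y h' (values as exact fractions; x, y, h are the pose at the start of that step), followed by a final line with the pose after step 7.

0 8/29 40/233 -2444/6757 -1284/6757 2 -5 E
1 4/25 20/81 -574/2025 -74/2025 1 -5 N
2 8/73 40/269 -3612/19637 -692/19637 1 -6 W
3 2/13 2/17 -47/221 -21/221 2 -6 S
4 8/29 40/233 -2444/6757 -1284/6757 2 -5 E
5 4/25 20/81 -574/2025 -74/2025 1 -5 N
6 8/73 40/269 -3612/19637 -692/19637 1 -6 W
7 2/13 2/17 -47/221 -21/221 2 -6 S
final 2 -5 E

n=0: pose=(2,-5,E); sL=8/29, sR=40/233; mL=-2444/6757, mR=-1284/6757; mL+mR=-16/29 → advance -1; mR−mL=40/233 → turn +1·90°
n=1: pose=(1,-5,N); sL=4/25, sR=20/81; mL=-574/2025, mR=-74/2025; mL+mR=-8/25 → advance -1; mR−mL=20/81 → turn +1·90°
n=2: pose=(1,-6,W); sL=8/73, sR=40/269; mL=-3612/19637, mR=-692/19637; mL+mR=-16/73 → advance -1; mR−mL=40/269 → turn +1·90°
n=3: pose=(2,-6,S); sL=2/13, sR=2/17; mL=-47/221, mR=-21/221; mL+mR=-4/13 → advance -1; mR−mL=2/17 → turn +1·90°
n=4: pose=(2,-5,E); sL=8/29, sR=40/233; mL=-2444/6757, mR=-1284/6757; mL+mR=-16/29 → advance -1; mR−mL=40/233 → turn +1·90°
n=5: pose=(1,-5,N); sL=4/25, sR=20/81; mL=-574/2025, mR=-74/2025; mL+mR=-8/25 → advance -1; mR−mL=20/81 → turn +1·90°
n=6: pose=(1,-6,W); sL=8/73, sR=40/269; mL=-3612/19637, mR=-692/19637; mL+mR=-16/73 → advance -1; mR−mL=40/269 → turn +1·90°
n=7: pose=(2,-6,S); sL=2/13, sR=2/17; mL=-47/221, mR=-21/221; mL+mR=-4/13 → advance -1; mR−mL=2/17 → turn +1·90°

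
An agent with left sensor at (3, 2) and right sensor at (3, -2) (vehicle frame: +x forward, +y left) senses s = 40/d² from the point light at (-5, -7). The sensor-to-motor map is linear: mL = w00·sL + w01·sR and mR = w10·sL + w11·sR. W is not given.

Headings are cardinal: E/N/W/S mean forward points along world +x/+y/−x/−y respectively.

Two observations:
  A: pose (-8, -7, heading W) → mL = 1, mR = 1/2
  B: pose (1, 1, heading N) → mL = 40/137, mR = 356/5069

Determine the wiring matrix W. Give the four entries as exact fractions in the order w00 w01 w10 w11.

1 0 -1/2 1

obs A: pose=(-8,-7,W) → sL=1, sR=1, mL=1, mR=1/2
obs B: pose=(1,1,N) → sL=40/137, sR=8/37, mL=40/137, mR=356/5069
sensor matrix S = [[1, 1], [40/137, 8/37]]; det S = -384/5069
solve [mL_A; mL_B] = S·[w00; w01] and [mR_A; mR_B] = S·[w10; w11]:
  w00 = 1, w01 = 0, w10 = -1/2, w11 = 1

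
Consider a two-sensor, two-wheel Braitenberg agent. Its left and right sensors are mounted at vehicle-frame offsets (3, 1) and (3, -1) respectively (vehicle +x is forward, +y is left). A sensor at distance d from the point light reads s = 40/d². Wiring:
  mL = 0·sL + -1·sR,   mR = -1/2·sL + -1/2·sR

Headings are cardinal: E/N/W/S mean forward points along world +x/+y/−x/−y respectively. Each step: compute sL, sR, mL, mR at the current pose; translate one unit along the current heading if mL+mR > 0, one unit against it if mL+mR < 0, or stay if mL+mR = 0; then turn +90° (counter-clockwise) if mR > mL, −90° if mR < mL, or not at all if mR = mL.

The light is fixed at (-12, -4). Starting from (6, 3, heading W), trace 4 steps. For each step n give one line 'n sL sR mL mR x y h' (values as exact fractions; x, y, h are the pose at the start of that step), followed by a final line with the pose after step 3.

0 40/261 40/289 -40/289 -11000/75429 6 3 W
1 5/53 2/25 -2/25 -231/2650 7 3 N
2 40/533 40/509 -40/509 -20840/271297 7 2 E
3 4/37 20/221 -20/221 -812/8177 6 2 N
final 6 1 E

n=0: pose=(6,3,W); sL=40/261, sR=40/289; mL=-40/289, mR=-11000/75429; mL+mR=-21440/75429 → advance -1; mR−mL=-560/75429 → turn -1·90°
n=1: pose=(7,3,N); sL=5/53, sR=2/25; mL=-2/25, mR=-231/2650; mL+mR=-443/2650 → advance -1; mR−mL=-19/2650 → turn -1·90°
n=2: pose=(7,2,E); sL=40/533, sR=40/509; mL=-40/509, mR=-20840/271297; mL+mR=-42160/271297 → advance -1; mR−mL=480/271297 → turn +1·90°
n=3: pose=(6,2,N); sL=4/37, sR=20/221; mL=-20/221, mR=-812/8177; mL+mR=-1552/8177 → advance -1; mR−mL=-72/8177 → turn -1·90°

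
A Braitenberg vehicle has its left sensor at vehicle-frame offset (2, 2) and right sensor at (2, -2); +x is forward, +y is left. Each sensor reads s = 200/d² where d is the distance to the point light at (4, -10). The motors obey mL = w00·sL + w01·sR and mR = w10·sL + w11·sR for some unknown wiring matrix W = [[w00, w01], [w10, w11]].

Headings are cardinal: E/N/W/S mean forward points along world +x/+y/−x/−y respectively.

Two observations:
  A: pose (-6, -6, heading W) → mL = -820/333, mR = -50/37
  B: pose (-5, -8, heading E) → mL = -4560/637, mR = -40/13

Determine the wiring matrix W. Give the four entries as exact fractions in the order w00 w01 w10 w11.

-1 -1 -1 0

obs A: pose=(-6,-6,W) → sL=50/37, sR=10/9, mL=-820/333, mR=-50/37
obs B: pose=(-5,-8,E) → sL=40/13, sR=200/49, mL=-4560/637, mR=-40/13
sensor matrix S = [[50/37, 10/9], [40/13, 200/49]]; det S = 444800/212121
solve [mL_A; mL_B] = S·[w00; w01] and [mR_A; mR_B] = S·[w10; w11]:
  w00 = -1, w01 = -1, w10 = -1, w11 = 0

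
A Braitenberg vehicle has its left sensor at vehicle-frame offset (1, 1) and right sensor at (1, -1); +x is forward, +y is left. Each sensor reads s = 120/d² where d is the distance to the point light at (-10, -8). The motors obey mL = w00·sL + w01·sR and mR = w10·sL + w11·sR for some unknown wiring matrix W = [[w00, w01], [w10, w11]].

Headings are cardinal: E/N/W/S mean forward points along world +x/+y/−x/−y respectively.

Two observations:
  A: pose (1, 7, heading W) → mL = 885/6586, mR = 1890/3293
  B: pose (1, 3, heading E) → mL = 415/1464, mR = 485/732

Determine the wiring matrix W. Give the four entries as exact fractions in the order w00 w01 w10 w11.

-1/2 1 1 1/2

obs A: pose=(1,7,W) → sL=15/37, sR=30/89, mL=885/6586, mR=1890/3293
obs B: pose=(1,3,E) → sL=5/12, sR=30/61, mL=415/1464, mR=485/732
sensor matrix S = [[15/37, 30/89], [5/12, 30/61]]; det S = 23675/401746
solve [mL_A; mL_B] = S·[w00; w01] and [mR_A; mR_B] = S·[w10; w11]:
  w00 = -1/2, w01 = 1, w10 = 1, w11 = 1/2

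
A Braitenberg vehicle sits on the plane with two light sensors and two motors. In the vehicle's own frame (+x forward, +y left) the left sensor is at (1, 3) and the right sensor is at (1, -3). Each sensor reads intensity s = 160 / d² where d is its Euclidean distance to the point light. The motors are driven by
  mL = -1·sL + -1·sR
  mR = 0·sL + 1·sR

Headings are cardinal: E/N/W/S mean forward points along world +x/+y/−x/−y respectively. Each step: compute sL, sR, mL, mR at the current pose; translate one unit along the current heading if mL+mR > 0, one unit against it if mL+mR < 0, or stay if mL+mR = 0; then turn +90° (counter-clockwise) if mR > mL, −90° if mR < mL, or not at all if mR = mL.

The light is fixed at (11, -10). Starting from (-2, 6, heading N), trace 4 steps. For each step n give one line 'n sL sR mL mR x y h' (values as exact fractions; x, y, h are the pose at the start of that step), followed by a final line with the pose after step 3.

0 32/109 160/389 -29888/42401 160/389 -2 6 N
1 8/17 4/13 -172/221 4/13 -2 5 W
2 160/277 160/421 -111680/116617 160/421 -1 5 S
3 80/241 16/29 -6176/6989 16/29 -1 6 E
final -2 6 N

n=0: pose=(-2,6,N); sL=32/109, sR=160/389; mL=-29888/42401, mR=160/389; mL+mR=-32/109 → advance -1; mR−mL=47328/42401 → turn +1·90°
n=1: pose=(-2,5,W); sL=8/17, sR=4/13; mL=-172/221, mR=4/13; mL+mR=-8/17 → advance -1; mR−mL=240/221 → turn +1·90°
n=2: pose=(-1,5,S); sL=160/277, sR=160/421; mL=-111680/116617, mR=160/421; mL+mR=-160/277 → advance -1; mR−mL=156000/116617 → turn +1·90°
n=3: pose=(-1,6,E); sL=80/241, sR=16/29; mL=-6176/6989, mR=16/29; mL+mR=-80/241 → advance -1; mR−mL=10032/6989 → turn +1·90°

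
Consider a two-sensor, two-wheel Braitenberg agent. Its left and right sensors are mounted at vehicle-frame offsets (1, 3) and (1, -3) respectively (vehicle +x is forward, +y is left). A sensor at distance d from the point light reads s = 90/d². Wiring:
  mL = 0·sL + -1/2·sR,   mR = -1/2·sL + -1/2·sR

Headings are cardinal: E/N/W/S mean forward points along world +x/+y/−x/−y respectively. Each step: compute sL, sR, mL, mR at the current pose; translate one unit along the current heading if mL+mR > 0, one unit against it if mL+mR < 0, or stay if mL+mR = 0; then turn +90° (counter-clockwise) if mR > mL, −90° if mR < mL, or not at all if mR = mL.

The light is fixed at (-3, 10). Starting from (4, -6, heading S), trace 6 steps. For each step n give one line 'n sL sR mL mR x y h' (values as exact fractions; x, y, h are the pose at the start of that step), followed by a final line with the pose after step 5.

0 90/389 18/61 -9/61 -6246/23729 4 -6 S
1 1/4 1/2 -1/4 -3/8 4 -5 W
2 90/221 90/317 -45/317 -24210/70057 5 -5 N
3 9/25 45/221 -45/442 -1557/5525 5 -6 E
4 90/389 18/61 -9/61 -6246/23729 4 -6 S
5 1/4 1/2 -1/4 -3/8 4 -5 W
final 5 -5 N

n=0: pose=(4,-6,S); sL=90/389, sR=18/61; mL=-9/61, mR=-6246/23729; mL+mR=-9747/23729 → advance -1; mR−mL=-45/389 → turn -1·90°
n=1: pose=(4,-5,W); sL=1/4, sR=1/2; mL=-1/4, mR=-3/8; mL+mR=-5/8 → advance -1; mR−mL=-1/8 → turn -1·90°
n=2: pose=(5,-5,N); sL=90/221, sR=90/317; mL=-45/317, mR=-24210/70057; mL+mR=-34155/70057 → advance -1; mR−mL=-45/221 → turn -1·90°
n=3: pose=(5,-6,E); sL=9/25, sR=45/221; mL=-45/442, mR=-1557/5525; mL+mR=-4239/11050 → advance -1; mR−mL=-9/50 → turn -1·90°
n=4: pose=(4,-6,S); sL=90/389, sR=18/61; mL=-9/61, mR=-6246/23729; mL+mR=-9747/23729 → advance -1; mR−mL=-45/389 → turn -1·90°
n=5: pose=(4,-5,W); sL=1/4, sR=1/2; mL=-1/4, mR=-3/8; mL+mR=-5/8 → advance -1; mR−mL=-1/8 → turn -1·90°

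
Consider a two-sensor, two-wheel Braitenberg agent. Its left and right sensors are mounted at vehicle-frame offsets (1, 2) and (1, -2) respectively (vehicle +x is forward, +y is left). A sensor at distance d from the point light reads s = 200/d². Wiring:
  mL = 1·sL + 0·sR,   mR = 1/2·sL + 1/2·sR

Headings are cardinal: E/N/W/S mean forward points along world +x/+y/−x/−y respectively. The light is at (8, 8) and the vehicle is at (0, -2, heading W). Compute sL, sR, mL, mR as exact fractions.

left sensor world pos  = (-1, -4); dL² = 225
right sensor world pos = (-1, 0); dR² = 145
sL = 200/225 = 8/9
sR = 200/145 = 40/29
mL = 1·sL + 0·sR = 8/9
mR = 1/2·sL + 1/2·sR = 296/261

8/9 40/29 8/9 296/261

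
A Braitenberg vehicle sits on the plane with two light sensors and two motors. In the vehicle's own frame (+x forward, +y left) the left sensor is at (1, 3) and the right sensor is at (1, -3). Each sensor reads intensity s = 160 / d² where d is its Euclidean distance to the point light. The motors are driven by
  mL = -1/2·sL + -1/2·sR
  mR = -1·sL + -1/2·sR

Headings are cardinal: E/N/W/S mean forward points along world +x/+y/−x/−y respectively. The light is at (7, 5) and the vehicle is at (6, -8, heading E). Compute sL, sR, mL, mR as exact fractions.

8/5 5/8 -89/80 -153/80

left sensor world pos  = (7, -5); dL² = 100
right sensor world pos = (7, -11); dR² = 256
sL = 160/100 = 8/5
sR = 160/256 = 5/8
mL = -1/2·sL + -1/2·sR = -89/80
mR = -1·sL + -1/2·sR = -153/80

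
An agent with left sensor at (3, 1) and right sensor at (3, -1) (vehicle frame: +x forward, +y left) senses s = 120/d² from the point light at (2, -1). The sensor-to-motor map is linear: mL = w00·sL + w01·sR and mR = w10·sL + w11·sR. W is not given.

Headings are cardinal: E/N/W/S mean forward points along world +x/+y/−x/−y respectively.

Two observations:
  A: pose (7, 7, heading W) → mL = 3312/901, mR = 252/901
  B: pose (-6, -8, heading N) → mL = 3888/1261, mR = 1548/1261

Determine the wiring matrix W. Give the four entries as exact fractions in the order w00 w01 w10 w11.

1 1 -1/2 1

obs A: pose=(7,7,W) → sL=120/53, sR=24/17, mL=3312/901, mR=252/901
obs B: pose=(-6,-8,N) → sL=120/97, sR=24/13, mL=3888/1261, mR=1548/1261
sensor matrix S = [[120/53, 24/17], [120/97, 24/13]]; det S = 2764800/1136161
solve [mL_A; mL_B] = S·[w00; w01] and [mR_A; mR_B] = S·[w10; w11]:
  w00 = 1, w01 = 1, w10 = -1/2, w11 = 1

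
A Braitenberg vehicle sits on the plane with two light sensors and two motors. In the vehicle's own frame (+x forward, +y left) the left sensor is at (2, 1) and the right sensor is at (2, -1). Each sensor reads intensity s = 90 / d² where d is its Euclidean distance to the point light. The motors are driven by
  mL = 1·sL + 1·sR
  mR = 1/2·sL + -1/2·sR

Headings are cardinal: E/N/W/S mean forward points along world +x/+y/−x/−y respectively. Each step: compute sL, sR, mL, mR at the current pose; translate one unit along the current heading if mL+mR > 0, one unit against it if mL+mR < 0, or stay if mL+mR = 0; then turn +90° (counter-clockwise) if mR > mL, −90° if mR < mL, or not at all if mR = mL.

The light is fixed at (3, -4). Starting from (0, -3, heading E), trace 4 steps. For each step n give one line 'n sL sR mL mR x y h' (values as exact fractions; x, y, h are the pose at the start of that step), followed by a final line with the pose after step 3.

n=0: pose=(0,-3,E); sL=18, sR=90; mL=108, mR=-36; mL+mR=72 → advance +1; mR−mL=-144 → turn -1·90°
n=1: pose=(1,-3,S); sL=45, sR=9; mL=54, mR=18; mL+mR=72 → advance +1; mR−mL=-36 → turn -1·90°
n=2: pose=(1,-4,W); sL=90/17, sR=90/17; mL=180/17, mR=0; mL+mR=180/17 → advance +1; mR−mL=-180/17 → turn -1·90°
n=3: pose=(0,-4,N); sL=9/2, sR=45/4; mL=63/4, mR=-27/8; mL+mR=99/8 → advance +1; mR−mL=-153/8 → turn -1·90°

0 18 90 108 -36 0 -3 E
1 45 9 54 18 1 -3 S
2 90/17 90/17 180/17 0 1 -4 W
3 9/2 45/4 63/4 -27/8 0 -4 N
final 0 -3 E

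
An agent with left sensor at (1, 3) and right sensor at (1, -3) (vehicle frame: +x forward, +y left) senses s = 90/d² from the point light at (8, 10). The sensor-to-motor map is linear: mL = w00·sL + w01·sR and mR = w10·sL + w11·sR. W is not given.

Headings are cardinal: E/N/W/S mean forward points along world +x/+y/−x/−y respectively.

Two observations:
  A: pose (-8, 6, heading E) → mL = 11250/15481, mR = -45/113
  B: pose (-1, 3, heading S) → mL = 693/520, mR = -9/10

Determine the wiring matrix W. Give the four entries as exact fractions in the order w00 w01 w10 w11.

obs A: pose=(-8,6,E) → sL=45/113, sR=45/137, mL=11250/15481, mR=-45/113
obs B: pose=(-1,3,S) → sL=9/10, sR=45/104, mL=693/520, mR=-9/10
sensor matrix S = [[45/113, 45/137], [9/10, 45/104]]; det S = -198531/1610024
solve [mL_A; mL_B] = S·[w00; w01] and [mR_A; mR_B] = S·[w10; w11]:
  w00 = 1, w01 = 1, w10 = -1, w11 = 0

1 1 -1 0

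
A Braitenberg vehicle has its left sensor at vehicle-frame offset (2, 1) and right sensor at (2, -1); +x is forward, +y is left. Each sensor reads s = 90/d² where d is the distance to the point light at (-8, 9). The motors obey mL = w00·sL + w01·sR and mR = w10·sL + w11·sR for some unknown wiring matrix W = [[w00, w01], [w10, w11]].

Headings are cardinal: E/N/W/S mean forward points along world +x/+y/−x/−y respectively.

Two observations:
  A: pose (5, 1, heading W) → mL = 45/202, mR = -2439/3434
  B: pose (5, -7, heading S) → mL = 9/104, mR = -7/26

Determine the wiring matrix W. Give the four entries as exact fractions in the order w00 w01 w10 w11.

obs A: pose=(5,1,W) → sL=45/101, sR=9/17, mL=45/202, mR=-2439/3434
obs B: pose=(5,-7,S) → sL=9/52, sR=5/26, mL=9/104, mR=-7/26
sensor matrix S = [[45/101, 9/17], [9/52, 5/26]]; det S = -531/89284
solve [mL_A; mL_B] = S·[w00; w01] and [mR_A; mR_B] = S·[w10; w11]:
  w00 = 1/2, w01 = 0, w10 = -1, w11 = -1/2

1/2 0 -1 -1/2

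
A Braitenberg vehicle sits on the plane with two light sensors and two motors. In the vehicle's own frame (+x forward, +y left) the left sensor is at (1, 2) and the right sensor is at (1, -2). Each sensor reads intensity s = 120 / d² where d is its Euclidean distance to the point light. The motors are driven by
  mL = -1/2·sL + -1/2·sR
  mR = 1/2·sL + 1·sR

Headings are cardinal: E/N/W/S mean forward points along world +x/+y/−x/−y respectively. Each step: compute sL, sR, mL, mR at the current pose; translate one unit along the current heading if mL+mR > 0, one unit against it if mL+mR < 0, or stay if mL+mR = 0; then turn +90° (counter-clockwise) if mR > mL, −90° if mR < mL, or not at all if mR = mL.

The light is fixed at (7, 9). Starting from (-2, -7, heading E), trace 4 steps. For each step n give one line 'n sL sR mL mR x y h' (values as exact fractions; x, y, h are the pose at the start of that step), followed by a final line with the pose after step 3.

n=0: pose=(-2,-7,E); sL=6/13, sR=30/97; mL=-486/1261, mR=681/1261; mL+mR=15/97 → advance +1; mR−mL=1167/1261 → turn +1·90°
n=1: pose=(-1,-7,N); sL=24/65, sR=40/87; mL=-2344/5655, mR=3644/5655; mL+mR=20/87 → advance +1; mR−mL=1996/1885 → turn +1·90°
n=2: pose=(-1,-6,W); sL=12/37, sR=12/25; mL=-372/925, mR=594/925; mL+mR=6/25 → advance +1; mR−mL=966/925 → turn +1·90°
n=3: pose=(-2,-6,S); sL=24/61, sR=120/377; mL=-8184/22997, mR=11844/22997; mL+mR=60/377 → advance +1; mR−mL=20028/22997 → turn +1·90°

0 6/13 30/97 -486/1261 681/1261 -2 -7 E
1 24/65 40/87 -2344/5655 3644/5655 -1 -7 N
2 12/37 12/25 -372/925 594/925 -1 -6 W
3 24/61 120/377 -8184/22997 11844/22997 -2 -6 S
final -2 -7 E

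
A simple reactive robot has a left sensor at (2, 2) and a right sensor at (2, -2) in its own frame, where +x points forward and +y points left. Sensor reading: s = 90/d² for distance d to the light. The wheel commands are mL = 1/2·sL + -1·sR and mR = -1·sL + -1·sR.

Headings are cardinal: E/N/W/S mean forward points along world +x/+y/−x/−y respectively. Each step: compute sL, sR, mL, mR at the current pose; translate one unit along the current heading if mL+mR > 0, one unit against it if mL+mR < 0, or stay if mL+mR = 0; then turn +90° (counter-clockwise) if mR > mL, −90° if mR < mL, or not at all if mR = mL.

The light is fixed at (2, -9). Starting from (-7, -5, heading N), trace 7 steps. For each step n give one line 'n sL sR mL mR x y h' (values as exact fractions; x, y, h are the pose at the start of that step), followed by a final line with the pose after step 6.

n=0: pose=(-7,-5,N); sL=90/157, sR=18/17; mL=-2061/2669, mR=-4356/2669; mL+mR=-6417/2669 → advance -1; mR−mL=-135/157 → turn -1·90°
n=1: pose=(-7,-6,E); sL=45/37, sR=9/5; mL=-441/370, mR=-558/185; mL+mR=-1557/370 → advance -1; mR−mL=-135/74 → turn -1·90°
n=2: pose=(-8,-6,S); sL=18/13, sR=18/29; mL=27/377, mR=-756/377; mL+mR=-729/377 → advance -1; mR−mL=-27/13 → turn -1·90°
n=3: pose=(-8,-5,W); sL=45/74, sR=1/2; mL=-29/148, mR=-41/37; mL+mR=-193/148 → advance -1; mR−mL=-135/148 → turn -1·90°
n=4: pose=(-7,-5,N); sL=90/157, sR=18/17; mL=-2061/2669, mR=-4356/2669; mL+mR=-6417/2669 → advance -1; mR−mL=-135/157 → turn -1·90°
n=5: pose=(-7,-6,E); sL=45/37, sR=9/5; mL=-441/370, mR=-558/185; mL+mR=-1557/370 → advance -1; mR−mL=-135/74 → turn -1·90°
n=6: pose=(-8,-6,S); sL=18/13, sR=18/29; mL=27/377, mR=-756/377; mL+mR=-729/377 → advance -1; mR−mL=-27/13 → turn -1·90°

0 90/157 18/17 -2061/2669 -4356/2669 -7 -5 N
1 45/37 9/5 -441/370 -558/185 -7 -6 E
2 18/13 18/29 27/377 -756/377 -8 -6 S
3 45/74 1/2 -29/148 -41/37 -8 -5 W
4 90/157 18/17 -2061/2669 -4356/2669 -7 -5 N
5 45/37 9/5 -441/370 -558/185 -7 -6 E
6 18/13 18/29 27/377 -756/377 -8 -6 S
final -8 -5 W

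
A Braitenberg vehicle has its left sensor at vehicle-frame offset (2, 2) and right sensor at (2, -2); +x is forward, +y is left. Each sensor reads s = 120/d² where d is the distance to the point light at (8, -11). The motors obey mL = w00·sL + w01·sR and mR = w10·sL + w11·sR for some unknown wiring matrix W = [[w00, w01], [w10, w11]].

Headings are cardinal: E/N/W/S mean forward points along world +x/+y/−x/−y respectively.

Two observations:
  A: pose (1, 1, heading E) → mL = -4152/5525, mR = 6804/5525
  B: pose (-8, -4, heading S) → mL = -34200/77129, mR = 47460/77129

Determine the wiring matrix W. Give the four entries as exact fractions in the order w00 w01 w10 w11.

obs A: pose=(1,1,E) → sL=120/221, sR=24/25, mL=-4152/5525, mR=6804/5525
obs B: pose=(-8,-4,S) → sL=120/221, sR=120/349, mL=-34200/77129, mR=47460/77129
sensor matrix S = [[120/221, 24/25], [120/221, 120/349]]; det S = -129024/385645
solve [mL_A; mL_B] = S·[w00; w01] and [mR_A; mR_B] = S·[w10; w11]:
  w00 = -1/2, w01 = -1/2, w10 = 1/2, w11 = 1

-1/2 -1/2 1/2 1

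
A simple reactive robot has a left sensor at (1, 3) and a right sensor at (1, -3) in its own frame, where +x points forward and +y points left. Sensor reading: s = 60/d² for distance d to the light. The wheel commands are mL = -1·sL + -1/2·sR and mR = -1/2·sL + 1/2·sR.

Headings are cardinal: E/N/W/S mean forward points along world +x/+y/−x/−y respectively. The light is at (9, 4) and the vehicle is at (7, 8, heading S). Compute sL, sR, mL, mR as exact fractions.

6 30/17 -117/17 -36/17

left sensor world pos  = (10, 7); dL² = 10
right sensor world pos = (4, 7); dR² = 34
sL = 60/10 = 6
sR = 60/34 = 30/17
mL = -1·sL + -1/2·sR = -117/17
mR = -1/2·sL + 1/2·sR = -36/17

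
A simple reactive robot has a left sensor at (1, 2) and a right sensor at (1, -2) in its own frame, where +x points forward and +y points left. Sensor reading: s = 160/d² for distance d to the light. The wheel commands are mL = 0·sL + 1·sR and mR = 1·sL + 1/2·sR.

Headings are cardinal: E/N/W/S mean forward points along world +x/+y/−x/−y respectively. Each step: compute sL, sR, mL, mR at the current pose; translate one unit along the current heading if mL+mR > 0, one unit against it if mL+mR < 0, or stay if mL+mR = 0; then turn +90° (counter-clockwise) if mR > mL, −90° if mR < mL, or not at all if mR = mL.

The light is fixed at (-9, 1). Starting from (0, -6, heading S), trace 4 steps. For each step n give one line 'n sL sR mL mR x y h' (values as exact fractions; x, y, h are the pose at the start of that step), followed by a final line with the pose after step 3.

n=0: pose=(0,-6,S); sL=32/37, sR=160/113; mL=160/113, mR=6576/4181; mL+mR=12496/4181 → advance +1; mR−mL=656/4181 → turn +1·90°
n=1: pose=(0,-7,E); sL=20/17, sR=4/5; mL=4/5, mR=134/85; mL+mR=202/85 → advance +1; mR−mL=66/85 → turn +1·90°
n=2: pose=(1,-7,N); sL=160/113, sR=160/193; mL=160/193, mR=39920/21809; mL+mR=58000/21809 → advance +1; mR−mL=21840/21809 → turn +1·90°
n=3: pose=(1,-6,W); sL=80/81, sR=80/53; mL=80/53, mR=7480/4293; mL+mR=13960/4293 → advance +1; mR−mL=1000/4293 → turn +1·90°

0 32/37 160/113 160/113 6576/4181 0 -6 S
1 20/17 4/5 4/5 134/85 0 -7 E
2 160/113 160/193 160/193 39920/21809 1 -7 N
3 80/81 80/53 80/53 7480/4293 1 -6 W
final 0 -6 S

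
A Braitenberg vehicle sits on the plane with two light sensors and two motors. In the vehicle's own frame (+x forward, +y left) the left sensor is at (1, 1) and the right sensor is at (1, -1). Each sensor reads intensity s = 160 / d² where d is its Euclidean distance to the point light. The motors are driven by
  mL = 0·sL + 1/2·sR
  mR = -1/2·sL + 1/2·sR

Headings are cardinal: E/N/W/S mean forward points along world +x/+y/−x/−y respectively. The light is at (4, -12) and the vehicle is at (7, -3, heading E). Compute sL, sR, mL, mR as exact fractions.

left sensor world pos  = (8, -2); dL² = 116
right sensor world pos = (8, -4); dR² = 80
sL = 160/116 = 40/29
sR = 160/80 = 2
mL = 0·sL + 1/2·sR = 1
mR = -1/2·sL + 1/2·sR = 9/29

40/29 2 1 9/29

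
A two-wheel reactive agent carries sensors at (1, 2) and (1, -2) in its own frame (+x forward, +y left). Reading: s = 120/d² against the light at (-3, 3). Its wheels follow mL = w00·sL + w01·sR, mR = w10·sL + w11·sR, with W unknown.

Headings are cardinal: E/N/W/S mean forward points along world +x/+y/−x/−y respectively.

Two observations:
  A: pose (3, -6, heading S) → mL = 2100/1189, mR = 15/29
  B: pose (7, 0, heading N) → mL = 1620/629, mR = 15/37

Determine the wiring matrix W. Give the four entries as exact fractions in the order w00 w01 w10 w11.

obs A: pose=(3,-6,S) → sL=30/41, sR=30/29, mL=2100/1189, mR=15/29
obs B: pose=(7,0,N) → sL=30/17, sR=30/37, mL=1620/629, mR=15/37
sensor matrix S = [[30/41, 30/29], [30/17, 30/37]]; det S = -921600/747881
solve [mL_A; mL_B] = S·[w00; w01] and [mR_A; mR_B] = S·[w10; w11]:
  w00 = 1, w01 = 1, w10 = 0, w11 = 1/2

1 1 0 1/2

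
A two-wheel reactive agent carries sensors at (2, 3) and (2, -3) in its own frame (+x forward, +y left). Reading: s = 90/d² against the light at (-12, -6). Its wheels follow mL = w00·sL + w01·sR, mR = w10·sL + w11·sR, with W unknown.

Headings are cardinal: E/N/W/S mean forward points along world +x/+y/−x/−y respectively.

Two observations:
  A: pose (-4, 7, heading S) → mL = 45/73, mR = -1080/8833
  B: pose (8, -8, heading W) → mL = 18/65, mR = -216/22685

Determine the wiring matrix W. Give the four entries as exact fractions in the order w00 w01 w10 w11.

obs A: pose=(-4,7,S) → sL=45/121, sR=45/73, mL=45/73, mR=-1080/8833
obs B: pose=(8,-8,W) → sL=90/349, sR=18/65, mL=18/65, mR=-216/22685
sensor matrix S = [[45/121, 45/73], [90/349, 18/65]]; det S = -2243376/40075321
solve [mL_A; mL_B] = S·[w00; w01] and [mR_A; mR_B] = S·[w10; w11]:
  w00 = 0, w01 = 1, w10 = 1/2, w11 = -1/2

0 1 1/2 -1/2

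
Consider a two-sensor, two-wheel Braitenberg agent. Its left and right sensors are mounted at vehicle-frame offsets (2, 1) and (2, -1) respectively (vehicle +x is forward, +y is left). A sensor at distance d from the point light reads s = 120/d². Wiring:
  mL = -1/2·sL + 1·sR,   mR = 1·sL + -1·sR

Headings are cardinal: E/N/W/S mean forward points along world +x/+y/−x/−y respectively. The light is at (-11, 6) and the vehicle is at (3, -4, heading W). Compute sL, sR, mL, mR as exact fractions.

left sensor world pos  = (1, -5); dL² = 265
right sensor world pos = (1, -3); dR² = 225
sL = 120/265 = 24/53
sR = 120/225 = 8/15
mL = -1/2·sL + 1·sR = 244/795
mR = 1·sL + -1·sR = -64/795

24/53 8/15 244/795 -64/795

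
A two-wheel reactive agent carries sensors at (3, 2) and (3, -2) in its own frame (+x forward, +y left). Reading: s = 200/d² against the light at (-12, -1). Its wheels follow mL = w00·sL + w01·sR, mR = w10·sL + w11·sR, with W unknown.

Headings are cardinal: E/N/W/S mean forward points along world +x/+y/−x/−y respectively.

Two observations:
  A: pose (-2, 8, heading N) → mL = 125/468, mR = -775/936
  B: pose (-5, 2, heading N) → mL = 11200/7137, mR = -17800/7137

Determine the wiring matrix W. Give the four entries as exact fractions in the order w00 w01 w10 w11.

obs A: pose=(-2,8,N) → sL=25/26, sR=25/36, mL=125/468, mR=-775/936
obs B: pose=(-5,2,N) → sL=200/61, sR=200/117, mL=11200/7137, mR=-17800/7137
sensor matrix S = [[25/26, 25/36], [200/61, 200/117]]; det S = -58750/92781
solve [mL_A; mL_B] = S·[w00; w01] and [mR_A; mR_B] = S·[w10; w11]:
  w00 = 1, w01 = -1, w10 = -1/2, w11 = -1/2

1 -1 -1/2 -1/2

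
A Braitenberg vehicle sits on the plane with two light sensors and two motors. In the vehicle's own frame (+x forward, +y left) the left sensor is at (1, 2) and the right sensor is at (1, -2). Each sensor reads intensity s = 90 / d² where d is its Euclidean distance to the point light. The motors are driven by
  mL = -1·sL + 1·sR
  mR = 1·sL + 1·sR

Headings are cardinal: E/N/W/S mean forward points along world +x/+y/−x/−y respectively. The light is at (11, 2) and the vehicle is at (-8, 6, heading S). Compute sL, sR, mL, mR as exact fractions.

left sensor world pos  = (-6, 5); dL² = 298
right sensor world pos = (-10, 5); dR² = 450
sL = 90/298 = 45/149
sR = 90/450 = 1/5
mL = -1·sL + 1·sR = -76/745
mR = 1·sL + 1·sR = 374/745

45/149 1/5 -76/745 374/745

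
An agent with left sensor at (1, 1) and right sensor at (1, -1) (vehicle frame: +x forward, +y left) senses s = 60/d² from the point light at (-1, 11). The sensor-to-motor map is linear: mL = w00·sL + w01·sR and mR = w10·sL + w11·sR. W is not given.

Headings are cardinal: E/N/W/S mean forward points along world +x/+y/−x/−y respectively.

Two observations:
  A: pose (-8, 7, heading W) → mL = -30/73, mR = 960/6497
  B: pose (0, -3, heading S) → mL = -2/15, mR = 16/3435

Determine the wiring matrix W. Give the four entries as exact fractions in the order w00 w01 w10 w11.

0 -1/2 -1 1

obs A: pose=(-8,7,W) → sL=60/89, sR=60/73, mL=-30/73, mR=960/6497
obs B: pose=(0,-3,S) → sL=60/229, sR=4/15, mL=-2/15, mR=16/3435
sensor matrix S = [[60/89, 60/73], [60/229, 4/15]]; det S = -52928/1487813
solve [mL_A; mL_B] = S·[w00; w01] and [mR_A; mR_B] = S·[w10; w11]:
  w00 = 0, w01 = -1/2, w10 = -1, w11 = 1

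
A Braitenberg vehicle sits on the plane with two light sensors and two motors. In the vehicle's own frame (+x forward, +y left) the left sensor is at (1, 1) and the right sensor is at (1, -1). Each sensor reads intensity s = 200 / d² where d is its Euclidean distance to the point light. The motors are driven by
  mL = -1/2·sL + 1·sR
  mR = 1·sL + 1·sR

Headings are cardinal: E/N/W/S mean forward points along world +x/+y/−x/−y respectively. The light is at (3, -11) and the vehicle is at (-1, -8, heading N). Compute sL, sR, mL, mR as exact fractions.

200/41 8 228/41 528/41

left sensor world pos  = (-2, -7); dL² = 41
right sensor world pos = (0, -7); dR² = 25
sL = 200/41 = 200/41
sR = 200/25 = 8
mL = -1/2·sL + 1·sR = 228/41
mR = 1·sL + 1·sR = 528/41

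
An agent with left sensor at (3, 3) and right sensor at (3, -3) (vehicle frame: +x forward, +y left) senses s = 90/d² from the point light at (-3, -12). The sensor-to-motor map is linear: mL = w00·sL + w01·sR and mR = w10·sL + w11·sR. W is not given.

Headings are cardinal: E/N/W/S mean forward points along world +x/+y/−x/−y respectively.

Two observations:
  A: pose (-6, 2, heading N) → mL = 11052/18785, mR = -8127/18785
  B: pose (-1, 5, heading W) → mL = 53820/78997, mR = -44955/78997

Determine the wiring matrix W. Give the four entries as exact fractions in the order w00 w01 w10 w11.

1 1 -1 -1/2

obs A: pose=(-6,2,N) → sL=18/65, sR=90/289, mL=11052/18785, mR=-8127/18785
obs B: pose=(-1,5,W) → sL=90/197, sR=90/401, mL=53820/78997, mR=-44955/78997
sensor matrix S = [[18/65, 90/289], [90/197, 90/401]]; det S = -23779008/296791729
solve [mL_A; mL_B] = S·[w00; w01] and [mR_A; mR_B] = S·[w10; w11]:
  w00 = 1, w01 = 1, w10 = -1, w11 = -1/2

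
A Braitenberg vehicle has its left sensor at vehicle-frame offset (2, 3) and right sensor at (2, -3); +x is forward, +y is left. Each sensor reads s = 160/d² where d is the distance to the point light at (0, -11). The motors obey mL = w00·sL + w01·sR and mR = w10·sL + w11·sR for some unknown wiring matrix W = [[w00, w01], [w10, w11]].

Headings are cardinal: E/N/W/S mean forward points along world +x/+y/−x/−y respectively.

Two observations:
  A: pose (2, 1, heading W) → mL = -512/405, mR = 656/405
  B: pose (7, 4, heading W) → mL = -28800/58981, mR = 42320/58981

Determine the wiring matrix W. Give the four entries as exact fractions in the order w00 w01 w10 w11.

obs A: pose=(2,1,W) → sL=160/81, sR=32/45, mL=-512/405, mR=656/405
obs B: pose=(7,4,W) → sL=160/169, sR=160/349, mL=-28800/58981, mR=42320/58981
sensor matrix S = [[160/81, 32/45], [160/169, 160/349]]; det S = 1110016/4777461
solve [mL_A; mL_B] = S·[w00; w01] and [mR_A; mR_B] = S·[w10; w11]:
  w00 = -1, w01 = 1, w10 = 1, w11 = -1/2

-1 1 1 -1/2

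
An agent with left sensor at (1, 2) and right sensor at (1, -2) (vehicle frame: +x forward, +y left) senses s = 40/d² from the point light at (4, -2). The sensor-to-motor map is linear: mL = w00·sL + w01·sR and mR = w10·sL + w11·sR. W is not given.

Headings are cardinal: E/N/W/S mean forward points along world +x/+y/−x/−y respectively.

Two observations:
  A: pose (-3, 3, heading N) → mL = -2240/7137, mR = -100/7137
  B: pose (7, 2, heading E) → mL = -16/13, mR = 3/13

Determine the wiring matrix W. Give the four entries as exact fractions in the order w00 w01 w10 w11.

obs A: pose=(-3,3,N) → sL=40/117, sR=40/61, mL=-2240/7137, mR=-100/7137
obs B: pose=(7,2,E) → sL=10/13, sR=2, mL=-16/13, mR=3/13
sensor matrix S = [[40/117, 40/61], [10/13, 2]]; det S = 1280/7137
solve [mL_A; mL_B] = S·[w00; w01] and [mR_A; mR_B] = S·[w10; w11]:
  w00 = 1, w01 = -1, w10 = -1, w11 = 1/2

1 -1 -1 1/2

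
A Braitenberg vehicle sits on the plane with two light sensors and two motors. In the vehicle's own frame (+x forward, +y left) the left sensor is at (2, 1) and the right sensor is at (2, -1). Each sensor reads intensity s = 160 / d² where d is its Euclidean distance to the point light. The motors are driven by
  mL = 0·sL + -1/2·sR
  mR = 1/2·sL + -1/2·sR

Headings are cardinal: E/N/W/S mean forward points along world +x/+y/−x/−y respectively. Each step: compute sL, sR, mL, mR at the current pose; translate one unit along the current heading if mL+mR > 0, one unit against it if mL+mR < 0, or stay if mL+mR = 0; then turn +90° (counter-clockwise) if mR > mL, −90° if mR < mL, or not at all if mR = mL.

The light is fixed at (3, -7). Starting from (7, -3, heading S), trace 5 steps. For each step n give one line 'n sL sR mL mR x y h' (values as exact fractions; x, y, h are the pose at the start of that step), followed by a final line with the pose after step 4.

0 160/29 160/13 -80/13 -1280/377 7 -3 S
1 20/9 40/13 -20/13 -50/117 7 -2 E
2 160/53 32/13 -16/13 192/689 6 -2 N
3 16 80/13 -40/13 64/13 6 -3 W
4 160/13 32 -16 -128/13 5 -3 S
final 5 -2 E

n=0: pose=(7,-3,S); sL=160/29, sR=160/13; mL=-80/13, mR=-1280/377; mL+mR=-3600/377 → advance -1; mR−mL=80/29 → turn +1·90°
n=1: pose=(7,-2,E); sL=20/9, sR=40/13; mL=-20/13, mR=-50/117; mL+mR=-230/117 → advance -1; mR−mL=10/9 → turn +1·90°
n=2: pose=(6,-2,N); sL=160/53, sR=32/13; mL=-16/13, mR=192/689; mL+mR=-656/689 → advance -1; mR−mL=80/53 → turn +1·90°
n=3: pose=(6,-3,W); sL=16, sR=80/13; mL=-40/13, mR=64/13; mL+mR=24/13 → advance +1; mR−mL=8 → turn +1·90°
n=4: pose=(5,-3,S); sL=160/13, sR=32; mL=-16, mR=-128/13; mL+mR=-336/13 → advance -1; mR−mL=80/13 → turn +1·90°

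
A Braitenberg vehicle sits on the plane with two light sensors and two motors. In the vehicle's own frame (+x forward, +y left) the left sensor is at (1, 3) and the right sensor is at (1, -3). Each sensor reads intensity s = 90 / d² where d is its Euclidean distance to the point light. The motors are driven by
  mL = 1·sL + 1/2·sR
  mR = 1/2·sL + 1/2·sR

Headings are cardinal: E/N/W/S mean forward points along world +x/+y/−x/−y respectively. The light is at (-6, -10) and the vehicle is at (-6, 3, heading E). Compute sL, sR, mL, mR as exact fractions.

90/257 90/101 20655/25957 16110/25957

left sensor world pos  = (-5, 6); dL² = 257
right sensor world pos = (-5, 0); dR² = 101
sL = 90/257 = 90/257
sR = 90/101 = 90/101
mL = 1·sL + 1/2·sR = 20655/25957
mR = 1/2·sL + 1/2·sR = 16110/25957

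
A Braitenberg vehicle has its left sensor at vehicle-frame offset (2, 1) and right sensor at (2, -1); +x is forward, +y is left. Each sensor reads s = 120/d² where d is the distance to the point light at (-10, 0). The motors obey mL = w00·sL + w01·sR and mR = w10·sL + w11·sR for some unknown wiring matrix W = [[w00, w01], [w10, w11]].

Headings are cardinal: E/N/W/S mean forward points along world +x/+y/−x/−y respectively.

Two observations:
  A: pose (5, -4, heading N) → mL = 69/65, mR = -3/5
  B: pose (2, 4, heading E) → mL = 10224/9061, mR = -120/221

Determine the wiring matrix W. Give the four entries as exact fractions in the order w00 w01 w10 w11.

1 1 -1 0

obs A: pose=(5,-4,N) → sL=3/5, sR=6/13, mL=69/65, mR=-3/5
obs B: pose=(2,4,E) → sL=120/221, sR=24/41, mL=10224/9061, mR=-120/221
sensor matrix S = [[3/5, 6/13], [120/221, 24/41]]; det S = 59256/588965
solve [mL_A; mL_B] = S·[w00; w01] and [mR_A; mR_B] = S·[w10; w11]:
  w00 = 1, w01 = 1, w10 = -1, w11 = 0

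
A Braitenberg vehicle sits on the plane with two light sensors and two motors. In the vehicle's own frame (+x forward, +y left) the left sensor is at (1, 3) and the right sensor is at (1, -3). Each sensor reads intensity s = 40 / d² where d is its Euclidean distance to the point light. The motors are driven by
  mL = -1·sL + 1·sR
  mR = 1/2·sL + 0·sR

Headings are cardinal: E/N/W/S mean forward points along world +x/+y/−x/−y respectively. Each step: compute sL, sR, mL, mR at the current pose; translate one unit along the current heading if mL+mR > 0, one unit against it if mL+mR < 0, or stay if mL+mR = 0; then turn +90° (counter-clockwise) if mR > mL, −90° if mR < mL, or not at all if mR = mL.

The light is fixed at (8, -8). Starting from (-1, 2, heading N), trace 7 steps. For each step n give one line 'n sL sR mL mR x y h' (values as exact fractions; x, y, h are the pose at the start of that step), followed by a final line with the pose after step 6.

0 8/53 40/157 864/8321 4/53 -1 2 N
1 2/13 5/16 33/208 1/13 -1 3 E
2 8/25 40/221 -768/5525 4/25 0 3 S
3 20/109 20/49 1200/5341 10/109 0 2 E
4 40/97 40/181 -3360/17557 20/97 1 2 S
5 2/9 5/9 1/3 1/9 1 1 E
6 40/73 8/29 -576/2117 20/73 2 1 S
final 2 0 E

n=0: pose=(-1,2,N); sL=8/53, sR=40/157; mL=864/8321, mR=4/53; mL+mR=1492/8321 → advance +1; mR−mL=-236/8321 → turn -1·90°
n=1: pose=(-1,3,E); sL=2/13, sR=5/16; mL=33/208, mR=1/13; mL+mR=49/208 → advance +1; mR−mL=-17/208 → turn -1·90°
n=2: pose=(0,3,S); sL=8/25, sR=40/221; mL=-768/5525, mR=4/25; mL+mR=116/5525 → advance +1; mR−mL=1652/5525 → turn +1·90°
n=3: pose=(0,2,E); sL=20/109, sR=20/49; mL=1200/5341, mR=10/109; mL+mR=1690/5341 → advance +1; mR−mL=-710/5341 → turn -1·90°
n=4: pose=(1,2,S); sL=40/97, sR=40/181; mL=-3360/17557, mR=20/97; mL+mR=260/17557 → advance +1; mR−mL=6980/17557 → turn +1·90°
n=5: pose=(1,1,E); sL=2/9, sR=5/9; mL=1/3, mR=1/9; mL+mR=4/9 → advance +1; mR−mL=-2/9 → turn -1·90°
n=6: pose=(2,1,S); sL=40/73, sR=8/29; mL=-576/2117, mR=20/73; mL+mR=4/2117 → advance +1; mR−mL=1156/2117 → turn +1·90°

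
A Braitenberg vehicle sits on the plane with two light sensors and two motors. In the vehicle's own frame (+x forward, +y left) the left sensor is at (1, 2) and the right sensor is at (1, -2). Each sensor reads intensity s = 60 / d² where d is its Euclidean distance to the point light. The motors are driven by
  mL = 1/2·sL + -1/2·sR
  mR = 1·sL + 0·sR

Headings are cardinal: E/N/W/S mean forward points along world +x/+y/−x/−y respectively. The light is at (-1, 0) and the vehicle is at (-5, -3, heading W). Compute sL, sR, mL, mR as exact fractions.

6/5 30/13 -36/65 6/5

left sensor world pos  = (-6, -5); dL² = 50
right sensor world pos = (-6, -1); dR² = 26
sL = 60/50 = 6/5
sR = 60/26 = 30/13
mL = 1/2·sL + -1/2·sR = -36/65
mR = 1·sL + 0·sR = 6/5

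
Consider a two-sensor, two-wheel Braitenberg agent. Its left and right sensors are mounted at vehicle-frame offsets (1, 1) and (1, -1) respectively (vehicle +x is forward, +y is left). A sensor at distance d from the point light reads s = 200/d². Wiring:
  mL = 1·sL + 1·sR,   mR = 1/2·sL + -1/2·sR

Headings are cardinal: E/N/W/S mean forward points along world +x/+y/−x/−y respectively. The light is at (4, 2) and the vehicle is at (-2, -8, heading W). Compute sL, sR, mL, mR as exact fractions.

left sensor world pos  = (-3, -9); dL² = 170
right sensor world pos = (-3, -7); dR² = 130
sL = 200/170 = 20/17
sR = 200/130 = 20/13
mL = 1·sL + 1·sR = 600/221
mR = 1/2·sL + -1/2·sR = -40/221

20/17 20/13 600/221 -40/221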